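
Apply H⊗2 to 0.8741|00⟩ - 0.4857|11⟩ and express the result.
0.1942|00⟩ + 0.6799|01⟩ + 0.6799|10⟩ + 0.1942|11⟩

H⊗2 gives amp(|y⟩) = (1/2) Σ_x (−1)^(x·y) amp(|x⟩), where x·y is the number of positions in which both x and y have a 1.
|00⟩: (0.8741 - 0.4857)/2 = 0.1942
|01⟩: (0.8741 + 0.4857)/2 = 0.6799
|10⟩: (0.8741 + 0.4857)/2 = 0.6799
|11⟩: (0.8741 - 0.4857)/2 = 0.1942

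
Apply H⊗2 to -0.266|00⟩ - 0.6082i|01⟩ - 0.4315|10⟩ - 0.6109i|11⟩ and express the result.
(-0.3488 - 0.6096i)|00⟩ + (-0.3488 + 0.6096i)|01⟩ + (0.08275 + 0.00135i)|10⟩ + (0.08275 - 0.00135i)|11⟩

H⊗2 gives amp(|y⟩) = (1/2) Σ_x (−1)^(x·y) amp(|x⟩), where x·y is the number of positions in which both x and y have a 1.
|00⟩: (-0.266 - 0.6082i - 0.4315 - 0.6109i)/2 = (-0.3488 - 0.6096i)
|01⟩: (-0.266 + 0.6082i - 0.4315 + 0.6109i)/2 = (-0.3488 + 0.6096i)
|10⟩: (-0.266 - 0.6082i + 0.4315 + 0.6109i)/2 = (0.08275 + 0.00135i)
|11⟩: (-0.266 + 0.6082i + 0.4315 - 0.6109i)/2 = (0.08275 - 0.00135i)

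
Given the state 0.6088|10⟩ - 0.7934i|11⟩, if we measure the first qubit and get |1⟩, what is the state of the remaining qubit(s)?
0.6088|0⟩ - 0.7934i|1⟩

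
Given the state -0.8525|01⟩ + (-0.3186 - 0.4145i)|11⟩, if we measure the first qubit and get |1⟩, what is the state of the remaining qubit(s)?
(-0.6094 - 0.7929i)|1⟩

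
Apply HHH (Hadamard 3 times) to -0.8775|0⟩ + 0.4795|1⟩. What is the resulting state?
-0.2814|0⟩ - 0.9595|1⟩

H² = I, so H^3 = H: a single Hadamard. With (a, b) = (-0.8775, 0.4795), H gives ((a + b)/√2, (a − b)/√2) = (-0.2814, -0.9595).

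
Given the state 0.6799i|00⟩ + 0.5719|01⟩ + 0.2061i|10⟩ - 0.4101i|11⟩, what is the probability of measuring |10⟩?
0.04248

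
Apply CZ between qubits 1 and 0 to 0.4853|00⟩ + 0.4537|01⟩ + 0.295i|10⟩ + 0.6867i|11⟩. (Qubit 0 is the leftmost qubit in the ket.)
0.4853|00⟩ + 0.4537|01⟩ + 0.295i|10⟩ - 0.6867i|11⟩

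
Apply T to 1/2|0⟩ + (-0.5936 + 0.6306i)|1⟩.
1/2|0⟩ + (-0.8656 + 0.02616i)|1⟩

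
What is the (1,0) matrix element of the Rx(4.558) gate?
-0.7595i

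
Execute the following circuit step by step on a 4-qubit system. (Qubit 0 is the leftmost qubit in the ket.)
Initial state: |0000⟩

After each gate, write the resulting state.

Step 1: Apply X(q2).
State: |0010⟩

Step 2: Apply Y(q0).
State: i|1010⟩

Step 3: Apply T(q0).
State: (-1/√2 + (1/√2)i)|1010⟩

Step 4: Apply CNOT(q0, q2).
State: (-1/√2 + (1/√2)i)|1000⟩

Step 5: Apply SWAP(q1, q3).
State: (-1/√2 + (1/√2)i)|1000⟩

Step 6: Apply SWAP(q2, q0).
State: (-1/√2 + (1/√2)i)|0010⟩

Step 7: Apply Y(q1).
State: (-1/√2 - (1/√2)i)|0110⟩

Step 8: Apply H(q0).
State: (-1/2 - (1/2)i)|0110⟩ + (-1/2 - (1/2)i)|1110⟩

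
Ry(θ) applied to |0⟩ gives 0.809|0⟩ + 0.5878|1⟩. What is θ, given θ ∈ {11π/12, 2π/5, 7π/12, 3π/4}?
2π/5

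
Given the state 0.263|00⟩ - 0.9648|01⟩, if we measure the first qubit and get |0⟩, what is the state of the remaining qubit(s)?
0.263|0⟩ - 0.9648|1⟩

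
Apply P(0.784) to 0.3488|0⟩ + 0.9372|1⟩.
0.3488|0⟩ + (0.6636 + 0.6618i)|1⟩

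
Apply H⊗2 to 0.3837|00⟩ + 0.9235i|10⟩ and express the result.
(0.1919 + 0.4618i)|00⟩ + (0.1919 + 0.4618i)|01⟩ + (0.1919 - 0.4618i)|10⟩ + (0.1919 - 0.4618i)|11⟩

H⊗2 gives amp(|y⟩) = (1/2) Σ_x (−1)^(x·y) amp(|x⟩), where x·y is the number of positions in which both x and y have a 1.
|00⟩: (0.3837 + 0.9235i)/2 = (0.1919 + 0.4618i)
|01⟩: (0.3837 + 0.9235i)/2 = (0.1919 + 0.4618i)
|10⟩: (0.3837 - 0.9235i)/2 = (0.1919 - 0.4618i)
|11⟩: (0.3837 - 0.9235i)/2 = (0.1919 - 0.4618i)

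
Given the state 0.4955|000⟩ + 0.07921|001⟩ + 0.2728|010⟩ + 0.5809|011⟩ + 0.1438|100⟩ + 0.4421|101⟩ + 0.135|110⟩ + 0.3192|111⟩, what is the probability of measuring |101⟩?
0.1955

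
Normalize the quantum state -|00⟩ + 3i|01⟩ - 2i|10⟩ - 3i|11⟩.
-0.2085|00⟩ + 0.6255i|01⟩ - 0.417i|10⟩ - 0.6255i|11⟩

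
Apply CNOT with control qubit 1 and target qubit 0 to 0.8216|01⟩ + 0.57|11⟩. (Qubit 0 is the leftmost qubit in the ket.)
0.57|01⟩ + 0.8216|11⟩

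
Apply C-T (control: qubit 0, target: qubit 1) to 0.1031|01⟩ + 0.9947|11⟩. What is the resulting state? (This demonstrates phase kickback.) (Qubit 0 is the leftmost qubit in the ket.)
0.1031|01⟩ + (0.7034 + 0.7034i)|11⟩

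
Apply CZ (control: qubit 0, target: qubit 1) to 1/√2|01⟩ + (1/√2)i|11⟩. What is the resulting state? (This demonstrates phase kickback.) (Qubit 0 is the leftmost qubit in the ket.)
1/√2|01⟩ - (1/√2)i|11⟩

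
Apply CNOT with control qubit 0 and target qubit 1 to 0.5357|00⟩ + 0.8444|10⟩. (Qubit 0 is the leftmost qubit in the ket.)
0.5357|00⟩ + 0.8444|11⟩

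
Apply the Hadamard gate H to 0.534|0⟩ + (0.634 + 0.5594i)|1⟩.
(0.8259 + 0.3956i)|0⟩ + (-0.07071 - 0.3956i)|1⟩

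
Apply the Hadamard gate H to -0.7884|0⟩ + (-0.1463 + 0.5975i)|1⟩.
(-0.6609 + 0.4225i)|0⟩ + (-0.454 - 0.4225i)|1⟩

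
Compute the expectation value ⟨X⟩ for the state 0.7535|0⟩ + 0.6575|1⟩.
0.9909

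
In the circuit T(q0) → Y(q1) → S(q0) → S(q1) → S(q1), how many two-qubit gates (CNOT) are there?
0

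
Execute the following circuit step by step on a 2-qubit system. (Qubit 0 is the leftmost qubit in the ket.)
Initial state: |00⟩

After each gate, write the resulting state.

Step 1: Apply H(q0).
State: 1/√2|00⟩ + 1/√2|10⟩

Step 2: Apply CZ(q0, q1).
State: 1/√2|00⟩ + 1/√2|10⟩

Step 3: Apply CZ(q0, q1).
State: 1/√2|00⟩ + 1/√2|10⟩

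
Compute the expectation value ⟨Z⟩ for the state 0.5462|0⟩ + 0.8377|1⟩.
-0.4034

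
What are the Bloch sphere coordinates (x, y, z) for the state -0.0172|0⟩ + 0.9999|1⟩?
(-0.0344, 0, -0.9995)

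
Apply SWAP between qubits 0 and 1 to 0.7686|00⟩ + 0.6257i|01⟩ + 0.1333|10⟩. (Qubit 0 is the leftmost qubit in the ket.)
0.7686|00⟩ + 0.1333|01⟩ + 0.6257i|10⟩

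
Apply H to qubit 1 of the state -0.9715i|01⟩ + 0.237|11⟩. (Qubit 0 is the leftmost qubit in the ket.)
-0.687i|00⟩ + 0.687i|01⟩ + 0.1676|10⟩ - 0.1676|11⟩

H on qubit 1 mixes each pair of kets that differ only in qubit 1: amplitudes (a, b) of (|…0…⟩, |…1…⟩) become ((a + b)/√2, (a − b)/√2). Kets absent from the input have amplitude 0.
(|00⟩, |01⟩): (a, b) = (0, -0.9715i) → (-0.687i, 0.687i)
(|10⟩, |11⟩): (a, b) = (0, 0.237) → (0.1676, -0.1676)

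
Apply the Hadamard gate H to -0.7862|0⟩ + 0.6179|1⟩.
-0.119|0⟩ - 0.9928|1⟩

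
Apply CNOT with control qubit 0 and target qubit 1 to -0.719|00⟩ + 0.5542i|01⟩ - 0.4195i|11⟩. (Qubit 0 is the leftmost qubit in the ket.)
-0.719|00⟩ + 0.5542i|01⟩ - 0.4195i|10⟩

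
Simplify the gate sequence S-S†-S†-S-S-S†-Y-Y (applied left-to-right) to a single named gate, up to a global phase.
I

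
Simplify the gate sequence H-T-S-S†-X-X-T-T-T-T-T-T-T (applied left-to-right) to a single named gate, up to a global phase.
H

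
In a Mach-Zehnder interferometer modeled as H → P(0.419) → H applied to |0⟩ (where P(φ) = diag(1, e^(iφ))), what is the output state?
(0.9567 + 0.2034i)|0⟩ + (0.04325 - 0.2034i)|1⟩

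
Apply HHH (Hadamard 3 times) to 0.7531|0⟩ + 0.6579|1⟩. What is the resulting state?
0.9977|0⟩ + 0.06732|1⟩

H² = I, so H^3 = H: a single Hadamard. With (a, b) = (0.7531, 0.6579), H gives ((a + b)/√2, (a − b)/√2) = (0.9977, 0.06732).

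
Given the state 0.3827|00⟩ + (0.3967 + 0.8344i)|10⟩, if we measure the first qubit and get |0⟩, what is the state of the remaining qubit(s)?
|0⟩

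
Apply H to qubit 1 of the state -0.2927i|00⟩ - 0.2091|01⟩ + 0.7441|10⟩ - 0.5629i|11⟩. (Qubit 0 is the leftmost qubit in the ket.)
(-0.1479 - 0.207i)|00⟩ + (0.1479 - 0.207i)|01⟩ + (0.5262 - 0.398i)|10⟩ + (0.5262 + 0.398i)|11⟩

H on qubit 1 mixes each pair of kets that differ only in qubit 1: amplitudes (a, b) of (|…0…⟩, |…1…⟩) become ((a + b)/√2, (a − b)/√2). Kets absent from the input have amplitude 0.
(|00⟩, |01⟩): (a, b) = (-0.2927i, -0.2091) → ((-0.1479 - 0.207i), (0.1479 - 0.207i))
(|10⟩, |11⟩): (a, b) = (0.7441, -0.5629i) → ((0.5262 - 0.398i), (0.5262 + 0.398i))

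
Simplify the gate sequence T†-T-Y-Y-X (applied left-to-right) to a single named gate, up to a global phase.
X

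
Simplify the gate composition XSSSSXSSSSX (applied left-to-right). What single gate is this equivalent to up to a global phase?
X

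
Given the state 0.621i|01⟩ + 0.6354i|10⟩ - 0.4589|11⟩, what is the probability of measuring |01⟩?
0.3856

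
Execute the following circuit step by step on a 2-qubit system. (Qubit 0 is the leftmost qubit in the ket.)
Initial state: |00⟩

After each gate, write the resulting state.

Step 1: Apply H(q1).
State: 1/√2|00⟩ + 1/√2|01⟩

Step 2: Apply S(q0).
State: 1/√2|00⟩ + 1/√2|01⟩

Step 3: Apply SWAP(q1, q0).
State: 1/√2|00⟩ + 1/√2|10⟩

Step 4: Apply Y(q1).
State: (1/√2)i|01⟩ + (1/√2)i|11⟩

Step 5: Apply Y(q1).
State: 1/√2|00⟩ + 1/√2|10⟩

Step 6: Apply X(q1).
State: 1/√2|01⟩ + 1/√2|11⟩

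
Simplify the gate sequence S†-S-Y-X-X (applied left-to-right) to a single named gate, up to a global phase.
Y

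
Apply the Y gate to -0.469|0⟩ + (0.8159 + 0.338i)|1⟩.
(0.338 - 0.8159i)|0⟩ - 0.469i|1⟩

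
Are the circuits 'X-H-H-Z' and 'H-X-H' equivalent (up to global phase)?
No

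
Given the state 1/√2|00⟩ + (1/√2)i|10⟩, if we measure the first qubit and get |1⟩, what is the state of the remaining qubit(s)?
i|0⟩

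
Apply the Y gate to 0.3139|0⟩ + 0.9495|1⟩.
-0.9495i|0⟩ + 0.3139i|1⟩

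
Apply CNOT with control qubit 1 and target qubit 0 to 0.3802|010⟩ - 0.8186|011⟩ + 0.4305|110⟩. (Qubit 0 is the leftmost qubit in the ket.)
0.4305|010⟩ + 0.3802|110⟩ - 0.8186|111⟩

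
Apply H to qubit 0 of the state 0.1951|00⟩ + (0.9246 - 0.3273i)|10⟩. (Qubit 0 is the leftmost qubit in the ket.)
(0.7917 - 0.2314i)|00⟩ + (-0.5158 + 0.2314i)|10⟩

H on qubit 0 mixes each pair of kets that differ only in qubit 0: amplitudes (a, b) of (|…0…⟩, |…1…⟩) become ((a + b)/√2, (a − b)/√2). Kets absent from the input have amplitude 0.
(|00⟩, |10⟩): (a, b) = (0.1951, (0.9246 - 0.3273i)) → ((0.7917 - 0.2314i), (-0.5158 + 0.2314i))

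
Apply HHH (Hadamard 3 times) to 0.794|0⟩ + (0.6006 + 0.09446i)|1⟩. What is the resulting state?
(0.9861 + 0.06679i)|0⟩ + (0.1368 - 0.06679i)|1⟩

H² = I, so H^3 = H: a single Hadamard. With (a, b) = (0.794, (0.6006 + 0.09446i)), H gives ((a + b)/√2, (a − b)/√2) = ((0.9861 + 0.06679i), (0.1368 - 0.06679i)).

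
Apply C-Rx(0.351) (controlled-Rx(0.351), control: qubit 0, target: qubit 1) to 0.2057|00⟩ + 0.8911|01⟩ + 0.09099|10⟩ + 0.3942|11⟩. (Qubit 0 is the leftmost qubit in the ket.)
0.2057|00⟩ + 0.8911|01⟩ + (0.08959 - 0.06883i)|10⟩ + (0.3881 - 0.01589i)|11⟩

C-Rx(0.351) leaves the control-|0⟩ kets |00⟩, |01⟩ unchanged and applies Rx(0.351) to qubit 1 on the control-|1⟩ pair (|10⟩, |11⟩).
Rx(0.351) = [[cos(θ/2), −i·sin(θ/2)], [−i·sin(θ/2), cos(θ/2)]]; θ = 0.351, cos(θ/2) ≈ 0.984639, sin(θ/2) ≈ 0.1746.
With a = amp(|10⟩) = 0.09099 and b = amp(|11⟩) = 0.3942:
new amp(|10⟩) = (0.984639)·a + (-0.1746i)·b = (0.08959 - 0.06883i)
new amp(|11⟩) = (-0.1746i)·a + (0.984639)·b = (0.3881 - 0.01589i)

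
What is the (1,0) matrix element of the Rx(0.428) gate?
-0.2124i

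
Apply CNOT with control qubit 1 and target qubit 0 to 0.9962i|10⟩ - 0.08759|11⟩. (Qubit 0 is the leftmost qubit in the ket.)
-0.08759|01⟩ + 0.9962i|10⟩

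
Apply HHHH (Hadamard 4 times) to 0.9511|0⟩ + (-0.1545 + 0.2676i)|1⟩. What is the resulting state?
0.9511|0⟩ + (-0.1545 + 0.2676i)|1⟩

H² = I, so an even number of Hadamards cancels: H^4 = I and the state is unchanged.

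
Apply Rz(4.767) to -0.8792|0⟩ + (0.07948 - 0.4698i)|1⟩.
(0.6384 + 0.6045i)|0⟩ + (0.2653 + 0.3958i)|1⟩

Rz(4.767) = [[e^(−iθ/2), 0], [0, e^(iθ/2)]] with e^(±iθ/2) = cos(θ/2) ± i·sin(θ/2); θ = 4.767, cos(θ/2) ≈ -0.726149, sin(θ/2) ≈ 0.687538.
With a = amp(|0⟩) = -0.8792 and b = amp(|1⟩) = (0.07948 - 0.4698i):
new amp(|0⟩) = (-0.726149 - 0.687538i)·a = (0.6384 + 0.6045i)
new amp(|1⟩) = (-0.726149 + 0.687538i)·b = (0.2653 + 0.3958i)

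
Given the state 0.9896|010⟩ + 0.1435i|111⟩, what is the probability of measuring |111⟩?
0.02059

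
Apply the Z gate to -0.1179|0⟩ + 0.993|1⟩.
-0.1179|0⟩ - 0.993|1⟩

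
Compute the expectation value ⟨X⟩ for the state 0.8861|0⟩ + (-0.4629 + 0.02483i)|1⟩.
-0.8204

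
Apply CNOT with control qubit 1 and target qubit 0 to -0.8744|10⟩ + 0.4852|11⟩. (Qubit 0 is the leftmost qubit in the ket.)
0.4852|01⟩ - 0.8744|10⟩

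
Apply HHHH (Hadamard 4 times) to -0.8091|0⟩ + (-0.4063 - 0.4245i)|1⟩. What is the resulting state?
-0.8091|0⟩ + (-0.4063 - 0.4245i)|1⟩

H² = I, so an even number of Hadamards cancels: H^4 = I and the state is unchanged.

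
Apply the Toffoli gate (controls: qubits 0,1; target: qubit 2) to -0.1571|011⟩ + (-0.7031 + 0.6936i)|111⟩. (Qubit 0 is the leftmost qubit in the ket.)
-0.1571|011⟩ + (-0.7031 + 0.6936i)|110⟩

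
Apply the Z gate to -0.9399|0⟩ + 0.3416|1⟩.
-0.9399|0⟩ - 0.3416|1⟩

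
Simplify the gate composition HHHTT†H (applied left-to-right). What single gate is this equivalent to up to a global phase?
I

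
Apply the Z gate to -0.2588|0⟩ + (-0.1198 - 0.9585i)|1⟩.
-0.2588|0⟩ + (0.1198 + 0.9585i)|1⟩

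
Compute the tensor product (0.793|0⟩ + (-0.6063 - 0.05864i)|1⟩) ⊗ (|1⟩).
0.793|01⟩ + (-0.6063 - 0.05864i)|11⟩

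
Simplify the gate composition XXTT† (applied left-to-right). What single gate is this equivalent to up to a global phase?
I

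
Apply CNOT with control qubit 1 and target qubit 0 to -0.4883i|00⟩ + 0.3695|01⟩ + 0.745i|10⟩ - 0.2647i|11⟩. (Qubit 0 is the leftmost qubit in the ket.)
-0.4883i|00⟩ - 0.2647i|01⟩ + 0.745i|10⟩ + 0.3695|11⟩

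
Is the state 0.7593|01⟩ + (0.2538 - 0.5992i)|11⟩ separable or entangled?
Separable

Writing the state as a|00⟩ + b|01⟩ + c|10⟩ + d|11⟩, it is a product state iff ad − bc = 0.
Here (a, b, c, d) = (0, 0.7593, 0, (0.2538 - 0.5992i)): ad − bc = (0)(0.2538 - 0.5992i) − (0.7593)(0) = 0, so the state is separable.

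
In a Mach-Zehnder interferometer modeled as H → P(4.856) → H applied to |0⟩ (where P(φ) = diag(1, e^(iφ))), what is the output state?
(0.5716 - 0.4949i)|0⟩ + (0.4284 + 0.4949i)|1⟩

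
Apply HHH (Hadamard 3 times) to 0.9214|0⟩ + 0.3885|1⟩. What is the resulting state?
0.9262|0⟩ + 0.3768|1⟩

H² = I, so H^3 = H: a single Hadamard. With (a, b) = (0.9214, 0.3885), H gives ((a + b)/√2, (a − b)/√2) = (0.9262, 0.3768).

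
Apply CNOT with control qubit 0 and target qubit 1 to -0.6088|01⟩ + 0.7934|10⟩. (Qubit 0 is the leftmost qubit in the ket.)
-0.6088|01⟩ + 0.7934|11⟩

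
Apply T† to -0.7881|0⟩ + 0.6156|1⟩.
-0.7881|0⟩ + (0.4353 - 0.4353i)|1⟩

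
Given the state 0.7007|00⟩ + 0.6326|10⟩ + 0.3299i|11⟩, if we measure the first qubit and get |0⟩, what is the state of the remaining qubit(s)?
|0⟩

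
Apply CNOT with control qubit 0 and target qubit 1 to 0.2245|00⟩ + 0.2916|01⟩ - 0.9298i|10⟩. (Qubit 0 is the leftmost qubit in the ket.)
0.2245|00⟩ + 0.2916|01⟩ - 0.9298i|11⟩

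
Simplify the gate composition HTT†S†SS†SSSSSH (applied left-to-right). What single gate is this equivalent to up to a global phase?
I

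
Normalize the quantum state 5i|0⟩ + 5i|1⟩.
(1/√2)i|0⟩ + (1/√2)i|1⟩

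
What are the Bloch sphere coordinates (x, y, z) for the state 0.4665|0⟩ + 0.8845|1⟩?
(0.8252, 0, -0.5647)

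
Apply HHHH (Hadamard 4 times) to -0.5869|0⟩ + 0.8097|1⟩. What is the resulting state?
-0.5869|0⟩ + 0.8097|1⟩

H² = I, so an even number of Hadamards cancels: H^4 = I and the state is unchanged.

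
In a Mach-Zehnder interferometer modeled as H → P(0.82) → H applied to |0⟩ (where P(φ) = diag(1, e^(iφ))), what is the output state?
(0.8411 + 0.3656i)|0⟩ + (0.1589 - 0.3656i)|1⟩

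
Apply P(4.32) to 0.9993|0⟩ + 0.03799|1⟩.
0.9993|0⟩ + (-0.01453 - 0.0351i)|1⟩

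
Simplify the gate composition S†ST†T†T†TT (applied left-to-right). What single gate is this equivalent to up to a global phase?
T†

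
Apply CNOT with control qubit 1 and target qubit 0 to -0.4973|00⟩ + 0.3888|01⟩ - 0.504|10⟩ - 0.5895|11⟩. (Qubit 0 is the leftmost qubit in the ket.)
-0.4973|00⟩ - 0.5895|01⟩ - 0.504|10⟩ + 0.3888|11⟩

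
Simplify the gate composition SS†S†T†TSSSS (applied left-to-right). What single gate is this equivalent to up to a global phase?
S†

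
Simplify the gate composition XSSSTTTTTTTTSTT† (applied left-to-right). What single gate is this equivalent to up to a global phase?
X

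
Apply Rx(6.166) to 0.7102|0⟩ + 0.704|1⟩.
(-0.709 - 0.04123i)|0⟩ + (-0.7028 - 0.04159i)|1⟩

Rx(6.166) = [[cos(θ/2), −i·sin(θ/2)], [−i·sin(θ/2), cos(θ/2)]]; θ = 6.166, cos(θ/2) ≈ -0.998284, sin(θ/2) ≈ 0.0585591.
With a = amp(|0⟩) = 0.7102 and b = amp(|1⟩) = 0.704:
new amp(|0⟩) = (-0.998284)·a + (-0.0585591i)·b = (-0.709 - 0.04123i)
new amp(|1⟩) = (-0.0585591i)·a + (-0.998284)·b = (-0.7028 - 0.04159i)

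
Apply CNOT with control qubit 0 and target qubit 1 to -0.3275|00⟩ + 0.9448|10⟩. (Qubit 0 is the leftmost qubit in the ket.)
-0.3275|00⟩ + 0.9448|11⟩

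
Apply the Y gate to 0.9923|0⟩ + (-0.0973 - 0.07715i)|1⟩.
(-0.07715 + 0.0973i)|0⟩ + 0.9923i|1⟩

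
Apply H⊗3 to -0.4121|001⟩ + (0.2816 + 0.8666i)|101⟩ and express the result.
(-0.04614 + 0.3064i)|000⟩ + (0.04614 - 0.3064i)|001⟩ + (-0.04614 + 0.3064i)|010⟩ + (0.04614 - 0.3064i)|011⟩ + (-0.2453 - 0.3064i)|100⟩ + (0.2453 + 0.3064i)|101⟩ + (-0.2453 - 0.3064i)|110⟩ + (0.2453 + 0.3064i)|111⟩

H⊗3 gives amp(|y⟩) = (1/2√2) Σ_x (−1)^(x·y) amp(|x⟩), where x·y is the number of positions in which both x and y have a 1.
|000⟩: (-0.4121 + (0.2816 + 0.8666i))/(2√2) = (-0.04614 + 0.3064i)
|001⟩: (0.4121 - (0.2816 + 0.8666i))/(2√2) = (0.04614 - 0.3064i)
|010⟩: (-0.4121 + (0.2816 + 0.8666i))/(2√2) = (-0.04614 + 0.3064i)
|011⟩: (0.4121 - (0.2816 + 0.8666i))/(2√2) = (0.04614 - 0.3064i)
|100⟩: (-0.4121 - (0.2816 + 0.8666i))/(2√2) = (-0.2453 - 0.3064i)
|101⟩: (0.4121 + (0.2816 + 0.8666i))/(2√2) = (0.2453 + 0.3064i)
|110⟩: (-0.4121 - (0.2816 + 0.8666i))/(2√2) = (-0.2453 - 0.3064i)
|111⟩: (0.4121 + (0.2816 + 0.8666i))/(2√2) = (0.2453 + 0.3064i)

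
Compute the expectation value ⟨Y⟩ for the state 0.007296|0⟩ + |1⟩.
0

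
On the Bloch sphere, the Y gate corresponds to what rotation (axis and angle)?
Rotation by π around the y-axis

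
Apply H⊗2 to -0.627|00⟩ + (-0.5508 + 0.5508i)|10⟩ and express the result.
(-0.5889 + 0.2754i)|00⟩ + (-0.5889 + 0.2754i)|01⟩ + (-0.0381 - 0.2754i)|10⟩ + (-0.0381 - 0.2754i)|11⟩

H⊗2 gives amp(|y⟩) = (1/2) Σ_x (−1)^(x·y) amp(|x⟩), where x·y is the number of positions in which both x and y have a 1.
|00⟩: (-0.627 + (-0.5508 + 0.5508i))/2 = (-0.5889 + 0.2754i)
|01⟩: (-0.627 + (-0.5508 + 0.5508i))/2 = (-0.5889 + 0.2754i)
|10⟩: (-0.627 - (-0.5508 + 0.5508i))/2 = (-0.0381 - 0.2754i)
|11⟩: (-0.627 - (-0.5508 + 0.5508i))/2 = (-0.0381 - 0.2754i)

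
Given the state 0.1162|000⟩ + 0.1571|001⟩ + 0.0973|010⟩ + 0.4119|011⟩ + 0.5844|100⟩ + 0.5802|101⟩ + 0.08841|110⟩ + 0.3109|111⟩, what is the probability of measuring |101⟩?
0.3366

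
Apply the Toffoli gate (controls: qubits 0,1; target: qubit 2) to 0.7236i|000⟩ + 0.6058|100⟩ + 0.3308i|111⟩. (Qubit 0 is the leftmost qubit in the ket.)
0.7236i|000⟩ + 0.6058|100⟩ + 0.3308i|110⟩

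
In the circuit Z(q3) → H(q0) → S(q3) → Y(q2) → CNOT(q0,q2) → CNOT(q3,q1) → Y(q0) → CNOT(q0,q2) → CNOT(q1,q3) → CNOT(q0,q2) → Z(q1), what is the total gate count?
11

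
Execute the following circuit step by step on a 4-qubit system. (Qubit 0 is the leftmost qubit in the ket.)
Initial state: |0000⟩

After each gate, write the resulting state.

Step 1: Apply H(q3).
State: 1/√2|0000⟩ + 1/√2|0001⟩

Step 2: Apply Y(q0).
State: (1/√2)i|1000⟩ + (1/√2)i|1001⟩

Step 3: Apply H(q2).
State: (1/2)i|1000⟩ + (1/2)i|1001⟩ + (1/2)i|1010⟩ + (1/2)i|1011⟩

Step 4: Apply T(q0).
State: (-1/√8 + (1/√8)i)|1000⟩ + (-1/√8 + (1/√8)i)|1001⟩ + (-1/√8 + (1/√8)i)|1010⟩ + (-1/√8 + (1/√8)i)|1011⟩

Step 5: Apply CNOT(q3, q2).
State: (-1/√8 + (1/√8)i)|1000⟩ + (-1/√8 + (1/√8)i)|1001⟩ + (-1/√8 + (1/√8)i)|1010⟩ + (-1/√8 + (1/√8)i)|1011⟩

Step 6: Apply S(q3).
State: (-1/√8 + (1/√8)i)|1000⟩ + (-1/√8 - (1/√8)i)|1001⟩ + (-1/√8 + (1/√8)i)|1010⟩ + (-1/√8 - (1/√8)i)|1011⟩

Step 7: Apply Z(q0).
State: (1/√8 - (1/√8)i)|1000⟩ + (1/√8 + (1/√8)i)|1001⟩ + (1/√8 - (1/√8)i)|1010⟩ + (1/√8 + (1/√8)i)|1011⟩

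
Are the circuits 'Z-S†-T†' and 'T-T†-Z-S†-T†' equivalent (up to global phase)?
Yes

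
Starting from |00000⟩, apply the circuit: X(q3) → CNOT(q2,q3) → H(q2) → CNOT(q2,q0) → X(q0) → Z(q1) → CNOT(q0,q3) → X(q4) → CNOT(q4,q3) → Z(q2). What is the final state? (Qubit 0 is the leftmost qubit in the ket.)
-1/√2|00101⟩ + 1/√2|10011⟩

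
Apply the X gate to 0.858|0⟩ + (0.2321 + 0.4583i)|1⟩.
(0.2321 + 0.4583i)|0⟩ + 0.858|1⟩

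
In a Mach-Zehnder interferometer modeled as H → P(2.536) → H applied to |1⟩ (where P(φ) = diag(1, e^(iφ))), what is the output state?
(0.9111 - 0.2846i)|0⟩ + (0.08892 + 0.2846i)|1⟩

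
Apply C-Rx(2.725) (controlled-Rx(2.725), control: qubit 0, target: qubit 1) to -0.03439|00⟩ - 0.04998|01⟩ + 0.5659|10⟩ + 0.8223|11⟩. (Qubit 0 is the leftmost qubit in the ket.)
-0.03439|00⟩ - 0.04998|01⟩ + (0.117 - 0.8045i)|10⟩ + (0.17 - 0.5537i)|11⟩

C-Rx(2.725) leaves the control-|0⟩ kets |00⟩, |01⟩ unchanged and applies Rx(2.725) to qubit 1 on the control-|1⟩ pair (|10⟩, |11⟩).
Rx(2.725) = [[cos(θ/2), −i·sin(θ/2)], [−i·sin(θ/2), cos(θ/2)]]; θ = 2.725, cos(θ/2) ≈ 0.206793, sin(θ/2) ≈ 0.978385.
With a = amp(|10⟩) = 0.5659 and b = amp(|11⟩) = 0.8223:
new amp(|10⟩) = (0.206793)·a + (-0.978385i)·b = (0.117 - 0.8045i)
new amp(|11⟩) = (-0.978385i)·a + (0.206793)·b = (0.17 - 0.5537i)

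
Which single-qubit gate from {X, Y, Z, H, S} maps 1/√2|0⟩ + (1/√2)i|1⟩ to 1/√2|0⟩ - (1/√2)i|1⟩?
Z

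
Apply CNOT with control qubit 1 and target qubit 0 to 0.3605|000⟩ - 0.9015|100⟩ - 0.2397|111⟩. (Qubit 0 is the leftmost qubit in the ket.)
0.3605|000⟩ - 0.2397|011⟩ - 0.9015|100⟩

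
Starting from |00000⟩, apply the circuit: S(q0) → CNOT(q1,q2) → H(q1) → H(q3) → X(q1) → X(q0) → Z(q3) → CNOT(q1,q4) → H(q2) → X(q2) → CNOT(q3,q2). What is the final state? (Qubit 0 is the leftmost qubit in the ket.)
1/√8|10000⟩ - 1/√8|10010⟩ + 1/√8|10100⟩ - 1/√8|10110⟩ + 1/√8|11001⟩ - 1/√8|11011⟩ + 1/√8|11101⟩ - 1/√8|11111⟩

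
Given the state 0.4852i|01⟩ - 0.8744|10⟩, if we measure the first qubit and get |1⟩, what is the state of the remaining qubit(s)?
-|0⟩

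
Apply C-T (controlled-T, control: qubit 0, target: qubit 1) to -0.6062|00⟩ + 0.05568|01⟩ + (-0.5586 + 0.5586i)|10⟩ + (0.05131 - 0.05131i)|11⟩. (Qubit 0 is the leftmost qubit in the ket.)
-0.6062|00⟩ + 0.05568|01⟩ + (-0.5586 + 0.5586i)|10⟩ + 0.07256|11⟩

C-T leaves the control-|0⟩ kets |00⟩, |01⟩ unchanged and applies T to qubit 1 on the control-|1⟩ pair (|10⟩, |11⟩).
T = [[1, 0], [0, (1/√2 + (1/√2)i)]].
With a = amp(|10⟩) = (-0.5586 + 0.5586i) and b = amp(|11⟩) = (0.05131 - 0.05131i):
new amp(|10⟩) = (1)·a = (-0.5586 + 0.5586i)
new amp(|11⟩) = (1/√2 + (1/√2)i)·b = 0.07256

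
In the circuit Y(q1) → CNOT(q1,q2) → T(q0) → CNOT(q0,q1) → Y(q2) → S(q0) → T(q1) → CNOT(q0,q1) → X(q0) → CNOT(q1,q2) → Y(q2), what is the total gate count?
11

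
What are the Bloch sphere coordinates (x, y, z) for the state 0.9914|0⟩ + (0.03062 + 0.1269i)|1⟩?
(0.06071, 0.2516, 0.9658)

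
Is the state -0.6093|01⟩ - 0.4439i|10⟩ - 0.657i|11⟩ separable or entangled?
Entangled

Writing the state as a|00⟩ + b|01⟩ + c|10⟩ + d|11⟩, it is a product state iff ad − bc = 0.
Here (a, b, c, d) = (0, -0.6093, -0.4439i, -0.657i): ad − bc = (0)(-0.657i) − (-0.6093)(-0.4439i) = -0.2705i ≠ 0, so the state is entangled.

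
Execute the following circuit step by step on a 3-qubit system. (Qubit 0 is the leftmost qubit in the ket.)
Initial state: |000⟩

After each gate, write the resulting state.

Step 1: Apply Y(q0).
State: i|100⟩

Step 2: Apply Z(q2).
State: i|100⟩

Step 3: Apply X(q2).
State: i|101⟩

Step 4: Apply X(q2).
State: i|100⟩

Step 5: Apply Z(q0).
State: -i|100⟩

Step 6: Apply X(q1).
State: -i|110⟩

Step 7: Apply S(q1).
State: |110⟩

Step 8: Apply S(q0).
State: i|110⟩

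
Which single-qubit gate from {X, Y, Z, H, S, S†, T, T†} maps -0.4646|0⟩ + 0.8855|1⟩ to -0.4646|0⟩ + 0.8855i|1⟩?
S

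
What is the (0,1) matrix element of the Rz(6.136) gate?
0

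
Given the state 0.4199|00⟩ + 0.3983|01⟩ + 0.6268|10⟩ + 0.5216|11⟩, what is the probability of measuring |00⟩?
0.1763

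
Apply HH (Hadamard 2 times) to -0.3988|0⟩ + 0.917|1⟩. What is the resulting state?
-0.3988|0⟩ + 0.917|1⟩

H² = I, so an even number of Hadamards cancels: H^2 = I and the state is unchanged.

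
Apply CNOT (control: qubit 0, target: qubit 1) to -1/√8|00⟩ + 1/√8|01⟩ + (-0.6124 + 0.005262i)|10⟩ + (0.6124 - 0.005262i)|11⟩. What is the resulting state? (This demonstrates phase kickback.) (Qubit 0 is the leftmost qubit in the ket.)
-1/√8|00⟩ + 1/√8|01⟩ + (0.6124 - 0.005262i)|10⟩ + (-0.6124 + 0.005262i)|11⟩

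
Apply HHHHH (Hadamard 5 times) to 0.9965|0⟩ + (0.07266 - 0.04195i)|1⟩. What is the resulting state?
(0.756 - 0.02966i)|0⟩ + (0.6533 + 0.02966i)|1⟩

H² = I, so H^5 = H: a single Hadamard. With (a, b) = (0.9965, (0.07266 - 0.04195i)), H gives ((a + b)/√2, (a − b)/√2) = ((0.756 - 0.02966i), (0.6533 + 0.02966i)).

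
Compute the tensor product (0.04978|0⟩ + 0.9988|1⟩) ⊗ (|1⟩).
0.04978|01⟩ + 0.9988|11⟩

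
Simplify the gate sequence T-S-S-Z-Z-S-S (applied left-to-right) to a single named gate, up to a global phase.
T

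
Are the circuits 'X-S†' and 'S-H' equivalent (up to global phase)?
No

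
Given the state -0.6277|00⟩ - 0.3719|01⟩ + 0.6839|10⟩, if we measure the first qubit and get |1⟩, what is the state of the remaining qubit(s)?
|0⟩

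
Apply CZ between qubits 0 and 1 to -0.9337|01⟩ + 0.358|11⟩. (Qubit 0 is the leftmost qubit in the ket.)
-0.9337|01⟩ - 0.358|11⟩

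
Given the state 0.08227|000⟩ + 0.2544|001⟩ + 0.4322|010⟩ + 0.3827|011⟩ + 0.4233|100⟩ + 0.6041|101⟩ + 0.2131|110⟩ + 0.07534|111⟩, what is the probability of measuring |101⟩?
0.3649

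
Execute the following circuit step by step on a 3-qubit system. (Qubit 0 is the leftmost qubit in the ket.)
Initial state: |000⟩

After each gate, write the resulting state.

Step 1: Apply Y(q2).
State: i|001⟩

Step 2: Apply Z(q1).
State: i|001⟩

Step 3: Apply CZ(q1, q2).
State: i|001⟩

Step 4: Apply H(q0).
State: (1/√2)i|001⟩ + (1/√2)i|101⟩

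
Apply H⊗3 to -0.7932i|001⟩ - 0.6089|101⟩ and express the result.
(-0.2153 - 0.2804i)|000⟩ + (0.2153 + 0.2804i)|001⟩ + (-0.2153 - 0.2804i)|010⟩ + (0.2153 + 0.2804i)|011⟩ + (0.2153 - 0.2804i)|100⟩ + (-0.2153 + 0.2804i)|101⟩ + (0.2153 - 0.2804i)|110⟩ + (-0.2153 + 0.2804i)|111⟩

H⊗3 gives amp(|y⟩) = (1/2√2) Σ_x (−1)^(x·y) amp(|x⟩), where x·y is the number of positions in which both x and y have a 1.
|000⟩: (-0.7932i - 0.6089)/(2√2) = (-0.2153 - 0.2804i)
|001⟩: (0.7932i + 0.6089)/(2√2) = (0.2153 + 0.2804i)
|010⟩: (-0.7932i - 0.6089)/(2√2) = (-0.2153 - 0.2804i)
|011⟩: (0.7932i + 0.6089)/(2√2) = (0.2153 + 0.2804i)
|100⟩: (-0.7932i + 0.6089)/(2√2) = (0.2153 - 0.2804i)
|101⟩: (0.7932i - 0.6089)/(2√2) = (-0.2153 + 0.2804i)
|110⟩: (-0.7932i + 0.6089)/(2√2) = (0.2153 - 0.2804i)
|111⟩: (0.7932i - 0.6089)/(2√2) = (-0.2153 + 0.2804i)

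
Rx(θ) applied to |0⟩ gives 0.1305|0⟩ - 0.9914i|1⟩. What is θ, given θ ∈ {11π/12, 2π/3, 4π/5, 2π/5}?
11π/12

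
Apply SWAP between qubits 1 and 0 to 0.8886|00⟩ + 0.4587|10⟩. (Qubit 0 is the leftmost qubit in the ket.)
0.8886|00⟩ + 0.4587|01⟩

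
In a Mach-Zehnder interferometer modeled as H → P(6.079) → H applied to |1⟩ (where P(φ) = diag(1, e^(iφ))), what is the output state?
(0.01039 + 0.1014i)|0⟩ + (0.9896 - 0.1014i)|1⟩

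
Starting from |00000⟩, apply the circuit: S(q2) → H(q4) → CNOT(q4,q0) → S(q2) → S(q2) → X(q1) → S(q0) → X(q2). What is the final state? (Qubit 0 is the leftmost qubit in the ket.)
1/√2|01100⟩ + (1/√2)i|11101⟩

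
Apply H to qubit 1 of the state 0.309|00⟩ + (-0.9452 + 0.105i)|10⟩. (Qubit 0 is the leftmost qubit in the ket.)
0.2185|00⟩ + 0.2185|01⟩ + (-0.6684 + 0.07425i)|10⟩ + (-0.6684 + 0.07425i)|11⟩

H on qubit 1 mixes each pair of kets that differ only in qubit 1: amplitudes (a, b) of (|…0…⟩, |…1…⟩) become ((a + b)/√2, (a − b)/√2). Kets absent from the input have amplitude 0.
(|00⟩, |01⟩): (a, b) = (0.309, 0) → (0.2185, 0.2185)
(|10⟩, |11⟩): (a, b) = ((-0.9452 + 0.105i), 0) → ((-0.6684 + 0.07425i), (-0.6684 + 0.07425i))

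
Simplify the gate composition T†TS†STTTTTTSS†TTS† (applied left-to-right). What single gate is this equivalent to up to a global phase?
S†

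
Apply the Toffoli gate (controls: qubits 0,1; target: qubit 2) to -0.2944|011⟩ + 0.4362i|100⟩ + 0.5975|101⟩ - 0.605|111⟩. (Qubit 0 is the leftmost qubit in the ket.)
-0.2944|011⟩ + 0.4362i|100⟩ + 0.5975|101⟩ - 0.605|110⟩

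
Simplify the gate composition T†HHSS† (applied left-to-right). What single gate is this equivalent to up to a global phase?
T†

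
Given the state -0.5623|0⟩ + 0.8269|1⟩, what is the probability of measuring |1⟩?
0.6838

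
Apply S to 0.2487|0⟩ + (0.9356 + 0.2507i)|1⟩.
0.2487|0⟩ + (-0.2507 + 0.9356i)|1⟩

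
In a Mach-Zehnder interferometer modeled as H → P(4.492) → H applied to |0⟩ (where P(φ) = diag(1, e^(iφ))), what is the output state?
(0.3907 - 0.4879i)|0⟩ + (0.6093 + 0.4879i)|1⟩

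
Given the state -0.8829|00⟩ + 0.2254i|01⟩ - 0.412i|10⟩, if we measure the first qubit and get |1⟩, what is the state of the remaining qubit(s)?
-i|0⟩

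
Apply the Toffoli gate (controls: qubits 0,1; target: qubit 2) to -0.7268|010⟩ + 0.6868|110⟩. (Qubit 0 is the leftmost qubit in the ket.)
-0.7268|010⟩ + 0.6868|111⟩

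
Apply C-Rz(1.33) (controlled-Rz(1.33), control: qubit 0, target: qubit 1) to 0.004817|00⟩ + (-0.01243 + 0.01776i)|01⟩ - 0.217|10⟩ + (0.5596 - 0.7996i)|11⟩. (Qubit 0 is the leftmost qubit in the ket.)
0.004817|00⟩ + (-0.01243 + 0.01776i)|01⟩ + (-0.1708 + 0.1339i)|10⟩ + (0.9338 - 0.2839i)|11⟩

C-Rz(1.33) leaves the control-|0⟩ kets |00⟩, |01⟩ unchanged and applies Rz(1.33) to qubit 1 on the control-|1⟩ pair (|10⟩, |11⟩).
Rz(1.33) = [[e^(−iθ/2), 0], [0, e^(iθ/2)]] with e^(±iθ/2) = cos(θ/2) ± i·sin(θ/2); θ = 1.33, cos(θ/2) ≈ 0.786917, sin(θ/2) ≈ 0.617059.
With a = amp(|10⟩) = -0.217 and b = amp(|11⟩) = (0.5596 - 0.7996i):
new amp(|10⟩) = (0.786917 - 0.617059i)·a = (-0.1708 + 0.1339i)
new amp(|11⟩) = (0.786917 + 0.617059i)·b = (0.9338 - 0.2839i)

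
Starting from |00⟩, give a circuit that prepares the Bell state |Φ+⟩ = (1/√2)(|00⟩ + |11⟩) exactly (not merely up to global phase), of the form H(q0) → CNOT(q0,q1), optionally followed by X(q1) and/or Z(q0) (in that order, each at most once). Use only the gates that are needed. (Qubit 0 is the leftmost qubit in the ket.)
H(q0) → CNOT(q0,q1)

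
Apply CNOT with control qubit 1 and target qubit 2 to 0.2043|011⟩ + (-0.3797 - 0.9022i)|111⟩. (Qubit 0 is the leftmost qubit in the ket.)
0.2043|010⟩ + (-0.3797 - 0.9022i)|110⟩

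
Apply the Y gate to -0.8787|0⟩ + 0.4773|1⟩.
-0.4773i|0⟩ - 0.8787i|1⟩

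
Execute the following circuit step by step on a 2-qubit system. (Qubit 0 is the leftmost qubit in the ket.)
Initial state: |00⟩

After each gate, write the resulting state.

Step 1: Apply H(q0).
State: 1/√2|00⟩ + 1/√2|10⟩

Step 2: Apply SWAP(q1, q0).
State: 1/√2|00⟩ + 1/√2|01⟩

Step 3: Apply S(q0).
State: 1/√2|00⟩ + 1/√2|01⟩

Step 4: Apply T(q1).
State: 1/√2|00⟩ + (1/2 + (1/2)i)|01⟩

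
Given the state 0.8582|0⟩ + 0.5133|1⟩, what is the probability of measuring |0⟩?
0.7365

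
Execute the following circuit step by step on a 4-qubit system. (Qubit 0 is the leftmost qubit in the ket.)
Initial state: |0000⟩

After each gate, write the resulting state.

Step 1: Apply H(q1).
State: 1/√2|0000⟩ + 1/√2|0100⟩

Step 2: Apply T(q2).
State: 1/√2|0000⟩ + 1/√2|0100⟩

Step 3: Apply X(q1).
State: 1/√2|0000⟩ + 1/√2|0100⟩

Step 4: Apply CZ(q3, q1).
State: 1/√2|0000⟩ + 1/√2|0100⟩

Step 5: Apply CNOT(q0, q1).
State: 1/√2|0000⟩ + 1/√2|0100⟩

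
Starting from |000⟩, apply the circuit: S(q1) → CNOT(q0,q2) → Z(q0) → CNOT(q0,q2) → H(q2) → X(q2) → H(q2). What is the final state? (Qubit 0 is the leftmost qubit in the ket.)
|000⟩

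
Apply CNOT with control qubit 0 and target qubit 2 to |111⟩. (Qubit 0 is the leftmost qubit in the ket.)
|110⟩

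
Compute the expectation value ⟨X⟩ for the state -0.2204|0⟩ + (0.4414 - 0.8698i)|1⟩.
-0.1946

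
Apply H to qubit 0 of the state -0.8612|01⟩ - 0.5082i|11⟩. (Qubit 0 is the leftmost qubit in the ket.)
(-0.609 - 0.3594i)|01⟩ + (-0.609 + 0.3594i)|11⟩

H on qubit 0 mixes each pair of kets that differ only in qubit 0: amplitudes (a, b) of (|…0…⟩, |…1…⟩) become ((a + b)/√2, (a − b)/√2). Kets absent from the input have amplitude 0.
(|01⟩, |11⟩): (a, b) = (-0.8612, -0.5082i) → ((-0.609 - 0.3594i), (-0.609 + 0.3594i))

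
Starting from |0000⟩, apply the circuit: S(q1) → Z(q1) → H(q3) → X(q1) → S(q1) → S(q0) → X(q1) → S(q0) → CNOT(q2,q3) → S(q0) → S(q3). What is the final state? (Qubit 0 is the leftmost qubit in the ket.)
(1/√2)i|0000⟩ - 1/√2|0001⟩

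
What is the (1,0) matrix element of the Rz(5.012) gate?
0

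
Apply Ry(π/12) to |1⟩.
-0.1305|0⟩ + 0.9914|1⟩

Ry(π/12) = [[cos(θ/2), −sin(θ/2)], [sin(θ/2), cos(θ/2)]]; θ = π/12, cos(θ/2) ≈ 0.991445, sin(θ/2) ≈ 0.130526.
With a = amp(|0⟩) = 0 and b = amp(|1⟩) = 1:
new amp(|0⟩) = (0.991445)·a + (-0.130526)·b = -0.1305
new amp(|1⟩) = (0.130526)·a + (0.991445)·b = 0.9914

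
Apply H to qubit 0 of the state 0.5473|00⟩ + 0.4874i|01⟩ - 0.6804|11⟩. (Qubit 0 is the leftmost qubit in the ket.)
0.387|00⟩ + (-0.4811 + 0.3446i)|01⟩ + 0.387|10⟩ + (0.4811 + 0.3446i)|11⟩

H on qubit 0 mixes each pair of kets that differ only in qubit 0: amplitudes (a, b) of (|…0…⟩, |…1…⟩) become ((a + b)/√2, (a − b)/√2). Kets absent from the input have amplitude 0.
(|00⟩, |10⟩): (a, b) = (0.5473, 0) → (0.387, 0.387)
(|01⟩, |11⟩): (a, b) = (0.4874i, -0.6804) → ((-0.4811 + 0.3446i), (0.4811 + 0.3446i))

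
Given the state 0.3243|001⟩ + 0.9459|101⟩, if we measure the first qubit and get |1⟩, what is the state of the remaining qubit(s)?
|01⟩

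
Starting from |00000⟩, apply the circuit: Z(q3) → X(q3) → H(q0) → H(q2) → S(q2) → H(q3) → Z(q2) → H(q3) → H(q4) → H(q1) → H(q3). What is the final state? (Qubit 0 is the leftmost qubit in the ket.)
0.1768|00000⟩ + 0.1768|00001⟩ - 0.1768|00010⟩ - 0.1768|00011⟩ - 0.1768i|00100⟩ - 0.1768i|00101⟩ + 0.1768i|00110⟩ + 0.1768i|00111⟩ + 0.1768|01000⟩ + 0.1768|01001⟩ - 0.1768|01010⟩ - 0.1768|01011⟩ - 0.1768i|01100⟩ - 0.1768i|01101⟩ + 0.1768i|01110⟩ + 0.1768i|01111⟩ + 0.1768|10000⟩ + 0.1768|10001⟩ - 0.1768|10010⟩ - 0.1768|10011⟩ - 0.1768i|10100⟩ - 0.1768i|10101⟩ + 0.1768i|10110⟩ + 0.1768i|10111⟩ + 0.1768|11000⟩ + 0.1768|11001⟩ - 0.1768|11010⟩ - 0.1768|11011⟩ - 0.1768i|11100⟩ - 0.1768i|11101⟩ + 0.1768i|11110⟩ + 0.1768i|11111⟩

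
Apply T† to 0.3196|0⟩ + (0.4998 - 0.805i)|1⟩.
0.3196|0⟩ + (-0.2158 - 0.9226i)|1⟩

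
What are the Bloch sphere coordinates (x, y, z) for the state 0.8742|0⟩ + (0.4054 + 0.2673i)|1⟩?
(0.7088, 0.4673, 0.5284)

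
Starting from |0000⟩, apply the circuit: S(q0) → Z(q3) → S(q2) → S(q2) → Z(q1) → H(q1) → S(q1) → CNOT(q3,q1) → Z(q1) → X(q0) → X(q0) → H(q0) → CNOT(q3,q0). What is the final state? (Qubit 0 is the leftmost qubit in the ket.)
1/2|0000⟩ - (1/2)i|0100⟩ + 1/2|1000⟩ - (1/2)i|1100⟩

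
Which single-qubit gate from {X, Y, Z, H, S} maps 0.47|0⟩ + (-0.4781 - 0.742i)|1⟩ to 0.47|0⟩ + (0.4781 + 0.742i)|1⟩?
Z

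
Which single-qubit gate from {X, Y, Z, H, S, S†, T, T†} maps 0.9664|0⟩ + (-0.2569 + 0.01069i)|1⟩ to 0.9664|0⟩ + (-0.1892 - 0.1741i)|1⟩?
T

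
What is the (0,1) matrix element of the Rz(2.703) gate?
0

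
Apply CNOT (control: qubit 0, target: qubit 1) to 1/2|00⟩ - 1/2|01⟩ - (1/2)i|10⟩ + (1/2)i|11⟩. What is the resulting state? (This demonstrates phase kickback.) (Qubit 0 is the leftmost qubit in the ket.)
1/2|00⟩ - 1/2|01⟩ + (1/2)i|10⟩ - (1/2)i|11⟩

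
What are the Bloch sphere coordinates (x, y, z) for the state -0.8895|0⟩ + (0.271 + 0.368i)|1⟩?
(-0.4821, -0.6547, 0.5823)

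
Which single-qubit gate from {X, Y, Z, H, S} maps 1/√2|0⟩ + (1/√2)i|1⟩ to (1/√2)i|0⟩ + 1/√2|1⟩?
X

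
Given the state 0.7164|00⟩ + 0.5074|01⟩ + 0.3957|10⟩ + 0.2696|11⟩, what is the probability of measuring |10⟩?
0.1566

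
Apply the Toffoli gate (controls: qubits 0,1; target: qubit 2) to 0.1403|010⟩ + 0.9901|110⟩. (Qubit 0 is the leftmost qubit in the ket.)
0.1403|010⟩ + 0.9901|111⟩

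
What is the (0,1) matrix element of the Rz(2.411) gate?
0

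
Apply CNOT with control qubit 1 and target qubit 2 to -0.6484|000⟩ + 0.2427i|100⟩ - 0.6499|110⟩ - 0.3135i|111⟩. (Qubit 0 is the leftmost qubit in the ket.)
-0.6484|000⟩ + 0.2427i|100⟩ - 0.3135i|110⟩ - 0.6499|111⟩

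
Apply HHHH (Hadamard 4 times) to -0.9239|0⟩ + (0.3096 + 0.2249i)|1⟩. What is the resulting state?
-0.9239|0⟩ + (0.3096 + 0.2249i)|1⟩

H² = I, so an even number of Hadamards cancels: H^4 = I and the state is unchanged.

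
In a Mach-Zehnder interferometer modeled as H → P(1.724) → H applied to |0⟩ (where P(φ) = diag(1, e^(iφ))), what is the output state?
(0.4237 + 0.4941i)|0⟩ + (0.5763 - 0.4941i)|1⟩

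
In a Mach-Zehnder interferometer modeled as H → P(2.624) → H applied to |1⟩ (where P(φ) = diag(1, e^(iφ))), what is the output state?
(0.9345 - 0.2474i)|0⟩ + (0.06549 + 0.2474i)|1⟩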